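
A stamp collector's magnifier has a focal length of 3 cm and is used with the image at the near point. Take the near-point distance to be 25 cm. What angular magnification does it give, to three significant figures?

9.33

M = 1 + D/f = 1 + 25/3 = 9.333.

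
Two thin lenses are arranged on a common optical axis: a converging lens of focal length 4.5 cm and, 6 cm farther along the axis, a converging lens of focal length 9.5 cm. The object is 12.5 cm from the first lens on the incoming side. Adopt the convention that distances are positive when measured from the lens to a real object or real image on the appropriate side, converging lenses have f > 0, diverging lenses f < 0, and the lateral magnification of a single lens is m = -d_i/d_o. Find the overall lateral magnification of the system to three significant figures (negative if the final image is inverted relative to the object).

First lens: d_i1 = 1/(1/4.5 - 1/12.5) = 7.031 cm.
m_1 = -(7.031)/12.5 = -0.5625.
Since 7.031 cm > 6 cm, the first image lies past the second lens and serves as a virtual object: d_o2 = L - d_i1 = -1.031 cm.
Second lens: d_i2 = 1/(1/9.5 - 1/(-1.031)) = 0.930 cm.
m_2 = -(0.930)/(-1.031) = 0.9021.
The system's lateral magnification is m_1 m_2 = (-0.5625)(0.9021) = -0.5074.

-0.507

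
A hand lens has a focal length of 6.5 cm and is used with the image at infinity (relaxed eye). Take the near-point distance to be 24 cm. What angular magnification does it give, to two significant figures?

3.7

M = D/f = 24/6.5 = 3.692.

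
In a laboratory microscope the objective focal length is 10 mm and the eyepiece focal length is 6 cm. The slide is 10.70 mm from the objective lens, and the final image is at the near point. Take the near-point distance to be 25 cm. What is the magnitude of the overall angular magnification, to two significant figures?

74

Convert to cm: f_obj = 10 mm = 1 cm; d_o = 10.70 mm = 1.07 cm.
Objective: 1/d_i = 1/f_obj - 1/d_o = 1/1 - 1/1.07 = 0.06542 cm^-1, so d_i = 15.286 cm.
m_obj = -d_i/d_o = -15.286/1.07 = -14.286.
Eyepiece angular magnification (image at near point): M_eye = 1 + D/f_e = 1 + 25/6 = 5.167.
Overall M = m_obj x M_eye = (-14.286)(5.167) = -73.81.
|M| = 73.81.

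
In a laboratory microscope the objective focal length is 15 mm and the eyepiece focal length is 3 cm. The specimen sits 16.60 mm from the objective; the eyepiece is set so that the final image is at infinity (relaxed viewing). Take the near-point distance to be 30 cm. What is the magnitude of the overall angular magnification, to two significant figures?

Convert to cm: f_obj = 15 mm = 1.5 cm; d_o = 16.60 mm = 1.66 cm.
Objective: 1/d_i = 1/f_obj - 1/d_o = 1/1.5 - 1/1.66 = 0.06426 cm^-1, so d_i = 15.563 cm.
m_obj = -d_i/d_o = -15.563/1.66 = -9.375.
Eyepiece angular magnification (image at infinity): M_eye = D/f_e = 30/3 = 10.000.
Overall M = m_obj x M_eye = (-9.375)(10.000) = -93.75.
|M| = 93.75.

94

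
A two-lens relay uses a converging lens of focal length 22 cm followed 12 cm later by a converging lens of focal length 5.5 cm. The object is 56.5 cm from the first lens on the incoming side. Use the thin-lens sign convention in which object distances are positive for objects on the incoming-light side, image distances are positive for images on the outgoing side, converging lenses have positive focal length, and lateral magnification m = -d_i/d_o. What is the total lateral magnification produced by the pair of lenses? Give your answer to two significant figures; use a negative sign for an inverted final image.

Lens 1: 1/d_i1 = 1/f_1 - 1/d_o1 = 1/22 - 1/56.5 = 0.02776 cm^-1, so d_i1 = 36.029 cm.
m_1 = -(36.029)/56.5 = -0.6377.
This image would form 36.029 cm past lens 1, i.e. 24.029 cm beyond lens 2, so it is a virtual object for lens 2: d_o2 = 12 - 36.029 = -24.029 cm.
Lens 2: 1/d_i2 = 1/f_2 - 1/d_o2 = 1/5.5 - 1/(-24.029) = 0.22343 cm^-1, so d_i2 = 4.476 cm.
m_2 = -(4.476)/(-24.029) = 0.1863.
Total m = m_1 x m_2 = (-0.6377)(0.1863) = -0.1188.

-0.12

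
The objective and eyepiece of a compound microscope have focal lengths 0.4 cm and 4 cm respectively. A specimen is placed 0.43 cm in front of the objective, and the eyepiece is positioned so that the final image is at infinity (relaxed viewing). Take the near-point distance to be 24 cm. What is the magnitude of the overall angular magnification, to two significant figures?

80

Objective: 1/d_i = 1/f_obj - 1/d_o = 1/0.4 - 1/0.43 = 0.17442 cm^-1, so d_i = 5.733 cm.
m_obj = -d_i/d_o = -5.733/0.43 = -13.333.
Eyepiece angular magnification (image at infinity): M_eye = D/f_e = 24/4 = 6.000.
Overall M = m_obj x M_eye = (-13.333)(6.000) = -80.00.
|M| = 80.00.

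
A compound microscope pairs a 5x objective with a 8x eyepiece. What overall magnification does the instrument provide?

The overall magnification of a compound microscope is the product of the objective and eyepiece magnifications:
M = M_obj x M_eye = 5 x 8 = 40.

40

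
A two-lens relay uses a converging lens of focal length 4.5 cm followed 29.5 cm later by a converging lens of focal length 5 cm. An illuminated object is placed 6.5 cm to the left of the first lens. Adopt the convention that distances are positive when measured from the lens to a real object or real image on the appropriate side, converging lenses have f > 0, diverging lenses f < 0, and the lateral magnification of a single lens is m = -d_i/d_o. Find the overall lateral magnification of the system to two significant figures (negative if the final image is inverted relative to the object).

1.1

Lens 1: 1/d_i1 = 1/f_1 - 1/d_o1 = 1/4.5 - 1/6.5 = 0.06838 cm^-1, so d_i1 = 14.625 cm.
m_1 = -(14.625)/6.5 = -2.2500.
Object distance for lens 2: d_o2 = 29.5 - 14.625 = 14.875 cm.
Lens 2: 1/d_i2 = 1/f_2 - 1/d_o2 = 1/5 - 1/(14.875) = 0.13277 cm^-1, so d_i2 = 7.532 cm.
m_2 = -(7.532)/(14.875) = -0.5063.
Total m = m_1 x m_2 = (-2.2500)(-0.5063) = 1.1392.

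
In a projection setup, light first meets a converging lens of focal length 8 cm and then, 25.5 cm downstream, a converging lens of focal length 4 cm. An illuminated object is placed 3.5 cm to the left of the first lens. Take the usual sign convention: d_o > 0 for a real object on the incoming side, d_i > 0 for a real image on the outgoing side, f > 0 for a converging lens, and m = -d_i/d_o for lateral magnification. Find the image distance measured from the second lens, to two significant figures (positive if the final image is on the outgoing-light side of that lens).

Lens 1: 1/d_i1 = 1/f_1 - 1/d_o1 = 1/8 - 1/3.5 = -0.16071 cm^-1, so d_i1 = -6.222 cm.
With d_i1 < 0 the first image is virtual and lies on the object side; the object distance for lens 2 is d_o2 = 25.5 - (-6.222) = 31.722 cm.
Lens 2: 1/d_i2 = 1/f_2 - 1/d_o2 = 1/4 - 1/(31.722) = 0.21848 cm^-1, so d_i2 = 4.577 cm.

4.6 cm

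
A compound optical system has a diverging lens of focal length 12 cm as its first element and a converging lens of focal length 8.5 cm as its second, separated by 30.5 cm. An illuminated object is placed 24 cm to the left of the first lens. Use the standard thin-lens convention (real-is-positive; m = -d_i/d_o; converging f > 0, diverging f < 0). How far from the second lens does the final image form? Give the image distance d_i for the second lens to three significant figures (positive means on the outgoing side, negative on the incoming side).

Lens 1: 1/d_i1 = 1/f_1 - 1/d_o1 = 1/(-12) - 1/24 = -0.12500 cm^-1, so d_i1 = -8.000 cm.
With d_i1 < 0 the first image is virtual and lies on the object side; the object distance for lens 2 is d_o2 = 30.5 - (-8.000) = 38.500 cm.
Lens 2: 1/d_i2 = 1/f_2 - 1/d_o2 = 1/8.5 - 1/(38.500) = 0.09167 cm^-1, so d_i2 = 10.908 cm.

10.9 cm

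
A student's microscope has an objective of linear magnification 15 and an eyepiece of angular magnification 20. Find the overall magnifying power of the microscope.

The overall magnification of a compound microscope is the product of the objective and eyepiece magnifications:
M = M_obj x M_eye = 15 x 20 = 300.

300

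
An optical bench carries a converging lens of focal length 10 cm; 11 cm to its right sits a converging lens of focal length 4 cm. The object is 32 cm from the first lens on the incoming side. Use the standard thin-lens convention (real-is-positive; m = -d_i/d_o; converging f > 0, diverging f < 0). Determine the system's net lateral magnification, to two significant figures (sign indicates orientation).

Lens 1: 1/d_i1 = 1/f_1 - 1/d_o1 = 1/10 - 1/32 = 0.06875 cm^-1, so d_i1 = 14.545 cm.
m_1 = -(14.545)/32 = -0.4545.
Since 14.545 cm > 11 cm, the first image lies past the second lens and serves as a virtual object: d_o2 = L - d_i1 = -3.545 cm.
Lens 2: 1/d_i2 = 1/f_2 - 1/d_o2 = 1/4 - 1/(-3.545) = 0.53205 cm^-1, so d_i2 = 1.880 cm.
m_2 = -(1.880)/(-3.545) = 0.5301.
Total m = m_1 x m_2 = (-0.4545)(0.5301) = -0.2410.

-0.24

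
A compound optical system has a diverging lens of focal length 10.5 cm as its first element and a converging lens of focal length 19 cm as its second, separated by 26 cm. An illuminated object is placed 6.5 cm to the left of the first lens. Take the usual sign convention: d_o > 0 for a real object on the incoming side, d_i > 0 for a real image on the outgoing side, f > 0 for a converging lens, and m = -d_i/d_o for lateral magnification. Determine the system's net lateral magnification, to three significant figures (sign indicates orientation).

-1.07

Lens 1: 1/d_i1 = 1/f_1 - 1/d_o1 = 1/(-10.5) - 1/6.5 = -0.24908 cm^-1, so d_i1 = -4.015 cm.
m_1 = -(-4.015)/6.5 = 0.6176.
The intermediate image is virtual, 4.015 cm to the left of lens 1, so d_o2 = L - d_i1 = 26 - (-4.015) = 30.015 cm.
Lens 2: 1/d_i2 = 1/f_2 - 1/d_o2 = 1/19 - 1/(30.015) = 0.01931 cm^-1, so d_i2 = 51.774 cm.
m_2 = -(51.774)/(30.015) = -1.7250.
Total m = m_1 x m_2 = (0.6176)(-1.7250) = -1.0654.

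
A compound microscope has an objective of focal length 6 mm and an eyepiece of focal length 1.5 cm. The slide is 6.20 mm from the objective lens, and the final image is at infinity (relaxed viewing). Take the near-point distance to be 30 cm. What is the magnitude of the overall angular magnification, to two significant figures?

600

Convert to cm: f_obj = 6 mm = 0.6 cm; d_o = 6.20 mm = 0.62 cm.
Objective: 1/d_i = 1/f_obj - 1/d_o = 1/0.6 - 1/0.62 = 0.05376 cm^-1, so d_i = 18.600 cm.
m_obj = -d_i/d_o = -18.600/0.62 = -30.000.
Eyepiece angular magnification (image at infinity): M_eye = D/f_e = 30/1.5 = 20.000.
Overall M = m_obj x M_eye = (-30.000)(20.000) = -600.00.
|M| = 600.00.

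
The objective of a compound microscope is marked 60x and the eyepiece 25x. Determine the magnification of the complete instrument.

1500

The overall magnification of a compound microscope is the product of the objective and eyepiece magnifications:
M = M_obj x M_eye = 60 x 25 = 1500.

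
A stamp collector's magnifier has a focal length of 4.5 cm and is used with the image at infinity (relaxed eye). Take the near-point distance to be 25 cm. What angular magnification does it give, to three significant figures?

M = D/f = 25/4.5 = 5.556.

5.56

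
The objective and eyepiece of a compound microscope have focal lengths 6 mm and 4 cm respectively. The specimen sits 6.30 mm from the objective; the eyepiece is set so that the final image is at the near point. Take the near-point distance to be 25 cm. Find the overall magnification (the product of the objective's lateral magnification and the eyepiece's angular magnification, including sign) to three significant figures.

Convert to cm: f_obj = 6 mm = 0.6 cm; d_o = 6.30 mm = 0.63 cm.
Objective: 1/d_i = 1/f_obj - 1/d_o = 1/0.6 - 1/0.63 = 0.07937 cm^-1, so d_i = 12.600 cm.
m_obj = -d_i/d_o = -12.600/0.63 = -20.000.
Eyepiece angular magnification (image at near point): M_eye = 1 + D/f_e = 1 + 25/4 = 7.250.
Overall M = m_obj x M_eye = (-20.000)(7.250) = -145.00.

-145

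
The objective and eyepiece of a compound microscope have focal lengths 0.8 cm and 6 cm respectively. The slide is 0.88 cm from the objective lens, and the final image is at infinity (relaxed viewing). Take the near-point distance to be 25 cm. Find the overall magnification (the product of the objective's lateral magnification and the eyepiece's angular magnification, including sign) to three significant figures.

-41.7

Objective: 1/d_i = 1/f_obj - 1/d_o = 1/0.8 - 1/0.88 = 0.11364 cm^-1, so d_i = 8.800 cm.
m_obj = -d_i/d_o = -8.800/0.88 = -10.000.
Eyepiece angular magnification (image at infinity): M_eye = D/f_e = 25/6 = 4.167.
Overall M = m_obj x M_eye = (-10.000)(4.167) = -41.67.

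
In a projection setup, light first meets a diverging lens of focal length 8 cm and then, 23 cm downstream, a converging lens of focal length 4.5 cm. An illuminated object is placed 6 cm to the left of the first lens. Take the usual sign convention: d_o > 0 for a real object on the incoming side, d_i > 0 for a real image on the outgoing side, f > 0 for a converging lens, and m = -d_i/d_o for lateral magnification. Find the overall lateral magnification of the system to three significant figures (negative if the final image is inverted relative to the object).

Applying the thin-lens equation to the first lens, 1/(-8) = 1/6 + 1/d_i1, which gives d_i1 = -3.429 cm.
Its lateral magnification is m_1 = -d_i1/d_o1 = -(-3.429)/6 = 0.5714.
With d_i1 < 0 the first image is virtual and lies on the object side; the object distance for lens 2 is d_o2 = 23 - (-3.429) = 26.429 cm.
Applying the thin-lens equation again with f_2 = 4.5 cm and d_o2 = 26.429 cm gives d_i2 = 5.423 cm.
m_2 = -(5.423)/(26.429) = -0.2052.
Total m = m_1 x m_2 = (0.5714)(-0.2052) = -0.1173.

-0.117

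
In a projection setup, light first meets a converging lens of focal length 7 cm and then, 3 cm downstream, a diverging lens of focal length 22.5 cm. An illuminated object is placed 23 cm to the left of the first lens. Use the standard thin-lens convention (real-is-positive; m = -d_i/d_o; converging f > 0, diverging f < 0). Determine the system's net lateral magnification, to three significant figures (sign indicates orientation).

Lens 1: 1/d_i1 = 1/f_1 - 1/d_o1 = 1/7 - 1/23 = 0.09938 cm^-1, so d_i1 = 10.062 cm.
m_1 = -(10.062)/23 = -0.4375.
This image would form 10.062 cm past lens 1, i.e. 7.062 cm beyond lens 2, so it is a virtual object for lens 2: d_o2 = 3 - 10.062 = -7.062 cm.
Lens 2: 1/d_i2 = 1/f_2 - 1/d_o2 = 1/(-22.5) - 1/(-7.062) = 0.09715 cm^-1, so d_i2 = 10.294 cm.
m_2 = -(10.294)/(-7.062) = 1.4575.
Overall magnification: m = m_1 m_2 = -0.6377.

-0.638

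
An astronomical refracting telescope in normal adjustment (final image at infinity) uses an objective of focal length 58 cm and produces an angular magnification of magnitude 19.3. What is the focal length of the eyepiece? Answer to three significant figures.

|M| = f_obj/f_eye, so f_eye = f_obj/|M| = 58/19.3 = 3.005 cm.

3.01 cm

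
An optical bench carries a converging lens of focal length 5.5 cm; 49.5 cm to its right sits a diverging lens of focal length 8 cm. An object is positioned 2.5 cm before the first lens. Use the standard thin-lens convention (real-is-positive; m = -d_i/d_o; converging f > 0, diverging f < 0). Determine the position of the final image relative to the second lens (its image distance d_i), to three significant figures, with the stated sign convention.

First lens: d_i1 = 1/(1/5.5 - 1/2.5) = -4.583 cm.
With d_i1 < 0 the first image is virtual and lies on the object side; the object distance for lens 2 is d_o2 = 49.5 - (-4.583) = 54.083 cm.
Second lens: d_i2 = 1/(1/(-8) - 1/(54.083)) = -6.969 cm.

-6.97 cm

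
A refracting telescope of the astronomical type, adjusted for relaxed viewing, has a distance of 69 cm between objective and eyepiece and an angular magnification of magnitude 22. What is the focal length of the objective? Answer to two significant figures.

In normal adjustment the tube length equals f_obj + f_eye and |M| = f_obj/f_eye.
So f_obj = 22 f_eye and 22 f_eye + f_eye = 69 cm, giving f_eye = 69/23 = 3.000 cm and f_obj = 66.000 cm.

66 cm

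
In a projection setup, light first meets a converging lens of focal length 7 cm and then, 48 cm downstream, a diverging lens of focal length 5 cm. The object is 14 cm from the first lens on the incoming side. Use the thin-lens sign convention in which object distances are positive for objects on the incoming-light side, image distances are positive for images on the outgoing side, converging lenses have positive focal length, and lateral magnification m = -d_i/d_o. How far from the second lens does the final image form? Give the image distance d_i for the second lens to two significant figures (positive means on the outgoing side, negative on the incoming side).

Lens 1: 1/d_i1 = 1/f_1 - 1/d_o1 = 1/7 - 1/14 = 0.07143 cm^-1, so d_i1 = 14.000 cm.
That image sits 34.000 cm in front of the second lens, so d_o2 = 34.000 cm.
Lens 2: 1/d_i2 = 1/f_2 - 1/d_o2 = 1/(-5) - 1/(34.000) = -0.22941 cm^-1, so d_i2 = -4.359 cm.

-4.4 cm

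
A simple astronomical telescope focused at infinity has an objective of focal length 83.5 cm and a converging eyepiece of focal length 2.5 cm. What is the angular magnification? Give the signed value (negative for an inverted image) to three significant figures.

-33.4

M = -f_obj/f_eye = -83.5/(2.5) = -33.400.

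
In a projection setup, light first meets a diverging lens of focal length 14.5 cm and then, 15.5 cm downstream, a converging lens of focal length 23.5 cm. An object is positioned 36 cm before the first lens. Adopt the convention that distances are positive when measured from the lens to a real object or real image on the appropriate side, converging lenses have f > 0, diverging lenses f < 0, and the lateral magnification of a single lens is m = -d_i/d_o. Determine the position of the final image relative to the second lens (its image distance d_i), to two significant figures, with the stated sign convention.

Lens 1: 1/d_i1 = 1/f_1 - 1/d_o1 = 1/(-14.5) - 1/36 = -0.09674 cm^-1, so d_i1 = -10.337 cm.
The intermediate image is virtual, 10.337 cm to the left of lens 1, so d_o2 = L - d_i1 = 15.5 - (-10.337) = 25.837 cm.
Lens 2: 1/d_i2 = 1/f_2 - 1/d_o2 = 1/23.5 - 1/(25.837) = 0.00385 cm^-1, so d_i2 = 259.844 cm.

260 cm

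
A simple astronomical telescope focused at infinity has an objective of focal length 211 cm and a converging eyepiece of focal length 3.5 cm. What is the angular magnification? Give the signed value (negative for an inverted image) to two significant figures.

M = -f_obj/f_eye = -211/(3.5) = -60.286.

-60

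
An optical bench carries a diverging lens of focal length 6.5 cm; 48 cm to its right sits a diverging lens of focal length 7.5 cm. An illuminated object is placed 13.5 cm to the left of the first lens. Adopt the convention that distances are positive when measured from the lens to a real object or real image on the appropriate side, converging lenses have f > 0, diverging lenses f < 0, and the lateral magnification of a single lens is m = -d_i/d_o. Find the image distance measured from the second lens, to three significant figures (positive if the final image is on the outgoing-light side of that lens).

-6.56 cm

First lens: d_i1 = 1/(1/(-6.5) - 1/13.5) = -4.388 cm.
The intermediate image is virtual, 4.388 cm to the left of lens 1, so d_o2 = L - d_i1 = 48 - (-4.388) = 52.388 cm.
Second lens: d_i2 = 1/(1/(-7.5) - 1/(52.388)) = -6.561 cm.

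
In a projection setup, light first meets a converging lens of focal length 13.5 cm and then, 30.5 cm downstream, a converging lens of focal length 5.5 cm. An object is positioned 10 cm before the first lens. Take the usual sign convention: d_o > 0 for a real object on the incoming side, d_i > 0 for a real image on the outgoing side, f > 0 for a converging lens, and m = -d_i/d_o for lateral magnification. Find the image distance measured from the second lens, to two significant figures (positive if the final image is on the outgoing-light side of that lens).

Lens 1: 1/d_i1 = 1/f_1 - 1/d_o1 = 1/13.5 - 1/10 = -0.02593 cm^-1, so d_i1 = -38.571 cm.
The intermediate image is virtual, 38.571 cm to the left of lens 1, so d_o2 = L - d_i1 = 30.5 - (-38.571) = 69.071 cm.
Lens 2: 1/d_i2 = 1/f_2 - 1/d_o2 = 1/5.5 - 1/(69.071) = 0.16734 cm^-1, so d_i2 = 5.976 cm.

6.0 cm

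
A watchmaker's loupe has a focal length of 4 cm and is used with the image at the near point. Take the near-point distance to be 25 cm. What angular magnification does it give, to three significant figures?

7.25

M = 1 + D/f = 1 + 25/4 = 7.250.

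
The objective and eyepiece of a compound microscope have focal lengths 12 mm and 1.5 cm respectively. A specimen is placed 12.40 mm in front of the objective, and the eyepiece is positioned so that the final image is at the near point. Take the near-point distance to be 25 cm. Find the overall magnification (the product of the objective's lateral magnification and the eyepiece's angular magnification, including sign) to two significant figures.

Convert to cm: f_obj = 12 mm = 1.2 cm; d_o = 12.40 mm = 1.24 cm.
Objective: 1/d_i = 1/f_obj - 1/d_o = 1/1.2 - 1/1.24 = 0.02688 cm^-1, so d_i = 37.200 cm.
m_obj = -d_i/d_o = -37.200/1.24 = -30.000.
Eyepiece angular magnification (image at near point): M_eye = 1 + D/f_e = 1 + 25/1.5 = 17.667.
Overall M = m_obj x M_eye = (-30.000)(17.667) = -530.00.

-530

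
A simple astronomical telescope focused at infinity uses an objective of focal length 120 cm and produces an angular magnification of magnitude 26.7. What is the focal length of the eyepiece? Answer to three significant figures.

|M| = f_obj/f_eye, so f_eye = f_obj/|M| = 120/26.7 = 4.494 cm.

4.49 cm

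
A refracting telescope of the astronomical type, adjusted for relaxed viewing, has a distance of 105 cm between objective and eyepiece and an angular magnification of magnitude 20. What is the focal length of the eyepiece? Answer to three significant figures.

In normal adjustment the tube length equals f_obj + f_eye and |M| = f_obj/f_eye.
So f_obj = 20 f_eye and 20 f_eye + f_eye = 105 cm, giving f_eye = 105/21 = 5.000 cm and f_obj = 100.000 cm.

5.00 cm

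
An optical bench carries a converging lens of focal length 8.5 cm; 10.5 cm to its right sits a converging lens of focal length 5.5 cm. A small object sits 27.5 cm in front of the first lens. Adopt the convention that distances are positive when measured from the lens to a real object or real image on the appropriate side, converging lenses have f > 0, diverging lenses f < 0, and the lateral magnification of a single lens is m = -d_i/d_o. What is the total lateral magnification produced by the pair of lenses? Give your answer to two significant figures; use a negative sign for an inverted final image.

Lens 1: 1/d_i1 = 1/f_1 - 1/d_o1 = 1/8.5 - 1/27.5 = 0.08128 cm^-1, so d_i1 = 12.303 cm.
m_1 = -(12.303)/27.5 = -0.4474.
This image would form 12.303 cm past lens 1, i.e. 1.803 cm beyond lens 2, so it is a virtual object for lens 2: d_o2 = 10.5 - 12.303 = -1.803 cm.
Lens 2: 1/d_i2 = 1/f_2 - 1/d_o2 = 1/5.5 - 1/(-1.803) = 0.73656 cm^-1, so d_i2 = 1.358 cm.
m_2 = -(1.358)/(-1.803) = 0.7532.
Overall magnification: m = m_1 m_2 = -0.3369.

-0.34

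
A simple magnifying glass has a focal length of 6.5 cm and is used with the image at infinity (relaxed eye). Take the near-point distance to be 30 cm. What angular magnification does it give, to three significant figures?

4.62

M = D/f = 30/6.5 = 4.615.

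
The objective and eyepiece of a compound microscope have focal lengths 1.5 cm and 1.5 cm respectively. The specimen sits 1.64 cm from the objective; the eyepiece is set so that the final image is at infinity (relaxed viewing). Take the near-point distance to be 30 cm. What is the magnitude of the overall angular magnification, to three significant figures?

Objective: 1/d_i = 1/f_obj - 1/d_o = 1/1.5 - 1/1.64 = 0.05691 cm^-1, so d_i = 17.571 cm.
m_obj = -d_i/d_o = -17.571/1.64 = -10.714.
Eyepiece angular magnification (image at infinity): M_eye = D/f_e = 30/1.5 = 20.000.
Overall M = m_obj x M_eye = (-10.714)(20.000) = -214.29.
|M| = 214.29.

214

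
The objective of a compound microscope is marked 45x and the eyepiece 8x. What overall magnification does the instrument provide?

360

The overall magnification of a compound microscope is the product of the objective and eyepiece magnifications:
M = M_obj x M_eye = 45 x 8 = 360.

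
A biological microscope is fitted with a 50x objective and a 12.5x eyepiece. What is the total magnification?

625

The overall magnification of a compound microscope is the product of the objective and eyepiece magnifications:
M = M_obj x M_eye = 50 x 12.5 = 625.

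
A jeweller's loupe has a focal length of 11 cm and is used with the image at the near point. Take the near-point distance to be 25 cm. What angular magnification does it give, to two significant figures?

M = 1 + D/f = 1 + 25/11 = 3.273.

3.3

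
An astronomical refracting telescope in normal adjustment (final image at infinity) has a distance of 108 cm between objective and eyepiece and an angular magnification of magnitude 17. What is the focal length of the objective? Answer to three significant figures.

102 cm

In normal adjustment the tube length equals f_obj + f_eye and |M| = f_obj/f_eye.
So f_obj = 17 f_eye and 17 f_eye + f_eye = 108 cm, giving f_eye = 108/18 = 6.000 cm and f_obj = 102.000 cm.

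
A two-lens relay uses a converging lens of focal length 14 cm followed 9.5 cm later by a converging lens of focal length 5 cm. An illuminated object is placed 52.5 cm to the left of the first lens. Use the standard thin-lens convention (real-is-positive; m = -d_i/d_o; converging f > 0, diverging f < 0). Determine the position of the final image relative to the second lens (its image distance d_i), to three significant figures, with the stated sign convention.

First lens: d_i1 = 1/(1/14 - 1/52.5) = 19.091 cm.
Since 19.091 cm > 9.5 cm, the first image lies past the second lens and serves as a virtual object: d_o2 = L - d_i1 = -9.591 cm.
Second lens: d_i2 = 1/(1/5 - 1/(-9.591)) = 3.287 cm.

3.29 cm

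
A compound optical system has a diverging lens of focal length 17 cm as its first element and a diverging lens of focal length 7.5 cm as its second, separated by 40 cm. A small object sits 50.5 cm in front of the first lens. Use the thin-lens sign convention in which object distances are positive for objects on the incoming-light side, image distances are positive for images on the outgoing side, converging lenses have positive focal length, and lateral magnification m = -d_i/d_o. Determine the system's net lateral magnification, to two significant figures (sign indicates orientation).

0.031

Applying the thin-lens equation to the first lens, 1/(-17) = 1/50.5 + 1/d_i1, which gives d_i1 = -12.719 cm.
Its lateral magnification is m_1 = -d_i1/d_o1 = -(-12.719)/50.5 = 0.2519.
The intermediate image is virtual, 12.719 cm to the left of lens 1, so d_o2 = L - d_i1 = 40 - (-12.719) = 52.719 cm.
Applying the thin-lens equation again with f_2 = -7.5 cm and d_o2 = 52.719 cm gives d_i2 = -6.566 cm.
m_2 = -(-6.566)/(52.719) = 0.1245.
Total m = m_1 x m_2 = (0.2519)(0.1245) = 0.0314.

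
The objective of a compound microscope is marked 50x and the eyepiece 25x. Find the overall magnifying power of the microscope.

The overall magnification of a compound microscope is the product of the objective and eyepiece magnifications:
M = M_obj x M_eye = 50 x 25 = 1250.

1250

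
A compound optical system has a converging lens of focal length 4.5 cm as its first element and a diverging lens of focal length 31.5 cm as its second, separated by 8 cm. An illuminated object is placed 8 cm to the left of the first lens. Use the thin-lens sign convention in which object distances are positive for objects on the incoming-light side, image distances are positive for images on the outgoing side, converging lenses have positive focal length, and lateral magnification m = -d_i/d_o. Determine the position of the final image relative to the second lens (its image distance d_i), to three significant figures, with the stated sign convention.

Applying the thin-lens equation to the first lens, 1/4.5 = 1/8 + 1/d_i1, which gives d_i1 = 10.286 cm.
This image would form 10.286 cm past lens 1, i.e. 2.286 cm beyond lens 2, so it is a virtual object for lens 2: d_o2 = 8 - 10.286 = -2.286 cm.
Applying the thin-lens equation again with f_2 = -31.5 cm and d_o2 = -2.286 cm gives d_i2 = 2.465 cm.

2.46 cm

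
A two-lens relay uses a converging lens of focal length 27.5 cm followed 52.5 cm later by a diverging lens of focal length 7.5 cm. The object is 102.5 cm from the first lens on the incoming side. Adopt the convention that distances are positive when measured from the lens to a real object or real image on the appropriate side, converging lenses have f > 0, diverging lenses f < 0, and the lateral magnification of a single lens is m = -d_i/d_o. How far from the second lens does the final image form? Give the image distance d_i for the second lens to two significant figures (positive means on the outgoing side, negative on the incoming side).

-5.0 cm

First lens: d_i1 = 1/(1/27.5 - 1/102.5) = 37.583 cm.
That image sits 14.917 cm in front of the second lens, so d_o2 = 14.917 cm.
Second lens: d_i2 = 1/(1/(-7.5) - 1/(14.917)) = -4.991 cm.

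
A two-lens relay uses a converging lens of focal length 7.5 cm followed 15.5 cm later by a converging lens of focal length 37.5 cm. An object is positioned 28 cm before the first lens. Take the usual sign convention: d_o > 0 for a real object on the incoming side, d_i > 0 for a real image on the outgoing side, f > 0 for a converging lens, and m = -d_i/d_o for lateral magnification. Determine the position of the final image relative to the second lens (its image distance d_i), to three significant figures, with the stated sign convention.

-6.11 cm

Lens 1: 1/d_i1 = 1/f_1 - 1/d_o1 = 1/7.5 - 1/28 = 0.09762 cm^-1, so d_i1 = 10.244 cm.
Object distance for lens 2: d_o2 = 15.5 - 10.244 = 5.256 cm.
Lens 2: 1/d_i2 = 1/f_2 - 1/d_o2 = 1/37.5 - 1/(5.256) = -0.16359 cm^-1, so d_i2 = -6.113 cm.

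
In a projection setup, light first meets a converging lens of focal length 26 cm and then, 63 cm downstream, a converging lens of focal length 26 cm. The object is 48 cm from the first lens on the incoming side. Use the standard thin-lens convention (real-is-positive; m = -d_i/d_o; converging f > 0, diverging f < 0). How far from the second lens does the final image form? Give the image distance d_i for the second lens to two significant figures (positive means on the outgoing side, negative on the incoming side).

-8.3 cm

First lens: d_i1 = 1/(1/26 - 1/48) = 56.727 cm.
Object distance for lens 2: d_o2 = 63 - 56.727 = 6.273 cm.
Second lens: d_i2 = 1/(1/26 - 1/(6.273)) = -8.267 cm.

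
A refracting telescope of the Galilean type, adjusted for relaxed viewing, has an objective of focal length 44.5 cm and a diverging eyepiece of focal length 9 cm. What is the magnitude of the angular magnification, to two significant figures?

|M| = f_obj/|f_eye| = 44.5/9 = 4.944.

4.9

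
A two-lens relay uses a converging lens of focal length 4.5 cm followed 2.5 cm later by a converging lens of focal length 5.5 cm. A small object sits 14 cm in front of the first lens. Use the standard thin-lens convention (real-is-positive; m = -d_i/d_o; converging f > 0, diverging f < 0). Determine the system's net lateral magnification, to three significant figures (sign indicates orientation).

-0.270

Applying the thin-lens equation to the first lens, 1/4.5 = 1/14 + 1/d_i1, which gives d_i1 = 6.632 cm.
Its lateral magnification is m_1 = -d_i1/d_o1 = -(6.632)/14 = -0.4737.
Since 6.632 cm > 2.5 cm, the first image lies past the second lens and serves as a virtual object: d_o2 = L - d_i1 = -4.132 cm.
Applying the thin-lens equation again with f_2 = 5.5 cm and d_o2 = -4.132 cm gives d_i2 = 2.359 cm.
m_2 = -(2.359)/(-4.132) = 0.5710.
Total m = m_1 x m_2 = (-0.4737)(0.5710) = -0.2705.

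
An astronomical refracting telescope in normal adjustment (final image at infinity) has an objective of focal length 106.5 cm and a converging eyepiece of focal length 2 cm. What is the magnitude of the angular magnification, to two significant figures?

|M| = f_obj/|f_eye| = 106.5/2 = 53.250.

53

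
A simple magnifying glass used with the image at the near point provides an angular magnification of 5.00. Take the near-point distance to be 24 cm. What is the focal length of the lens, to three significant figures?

6.00 cm

For the image at the near point, M = 1 + D/f.
f = D/(M - 1) = 24/(5.0 - 1) = 6.000 cm.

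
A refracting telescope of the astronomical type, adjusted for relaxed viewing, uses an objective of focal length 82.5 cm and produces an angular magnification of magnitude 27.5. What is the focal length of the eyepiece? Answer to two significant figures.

|M| = f_obj/f_eye, so f_eye = f_obj/|M| = 82.5/27.5 = 3.000 cm.

3.0 cm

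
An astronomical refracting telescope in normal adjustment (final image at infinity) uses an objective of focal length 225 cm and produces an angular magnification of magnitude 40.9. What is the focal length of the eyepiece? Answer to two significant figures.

5.5 cm

|M| = f_obj/f_eye, so f_eye = f_obj/|M| = 225/40.9 = 5.501 cm.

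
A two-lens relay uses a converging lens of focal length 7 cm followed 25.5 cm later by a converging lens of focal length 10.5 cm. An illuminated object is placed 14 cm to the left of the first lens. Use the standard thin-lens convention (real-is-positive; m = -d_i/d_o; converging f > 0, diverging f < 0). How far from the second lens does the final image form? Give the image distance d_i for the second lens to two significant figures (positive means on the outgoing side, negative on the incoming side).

First lens: d_i1 = 1/(1/7 - 1/14) = 14.000 cm.
That image sits 11.500 cm in front of the second lens, so d_o2 = 11.500 cm.
Second lens: d_i2 = 1/(1/10.5 - 1/(11.500)) = 120.750 cm.

120 cm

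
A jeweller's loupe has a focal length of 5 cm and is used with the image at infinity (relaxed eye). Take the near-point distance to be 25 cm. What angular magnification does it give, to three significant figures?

M = D/f = 25/5 = 5.000.

5.00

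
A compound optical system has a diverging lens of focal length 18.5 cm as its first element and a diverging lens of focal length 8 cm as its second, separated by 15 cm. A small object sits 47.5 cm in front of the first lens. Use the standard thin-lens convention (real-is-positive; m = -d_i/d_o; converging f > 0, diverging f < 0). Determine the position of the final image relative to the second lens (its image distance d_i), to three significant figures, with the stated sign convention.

First lens: d_i1 = 1/(1/(-18.5) - 1/47.5) = -13.314 cm.
With d_i1 < 0 the first image is virtual and lies on the object side; the object distance for lens 2 is d_o2 = 15 - (-13.314) = 28.314 cm.
Second lens: d_i2 = 1/(1/(-8) - 1/(28.314)) = -6.238 cm.

-6.24 cm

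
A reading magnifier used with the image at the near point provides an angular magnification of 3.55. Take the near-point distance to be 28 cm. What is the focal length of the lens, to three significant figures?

11.0 cm

For the image at the near point, M = 1 + D/f.
f = D/(M - 1) = 28/(3.55 - 1) = 10.980 cm.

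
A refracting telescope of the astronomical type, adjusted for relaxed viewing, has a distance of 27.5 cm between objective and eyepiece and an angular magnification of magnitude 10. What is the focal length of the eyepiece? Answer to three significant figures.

In normal adjustment the tube length equals f_obj + f_eye and |M| = f_obj/f_eye.
So f_obj = 10 f_eye and 10 f_eye + f_eye = 27.5 cm, giving f_eye = 27.5/11 = 2.500 cm and f_obj = 25.000 cm.

2.50 cm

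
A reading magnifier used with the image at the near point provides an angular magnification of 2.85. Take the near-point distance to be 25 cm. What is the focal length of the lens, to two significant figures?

For the image at the near point, M = 1 + D/f.
f = D/(M - 1) = 25/(2.85 - 1) = 13.514 cm.

14 cm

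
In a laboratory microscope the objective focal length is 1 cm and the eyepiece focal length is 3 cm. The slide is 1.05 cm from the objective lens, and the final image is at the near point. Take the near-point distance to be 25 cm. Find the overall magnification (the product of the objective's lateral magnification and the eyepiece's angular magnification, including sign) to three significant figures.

-187

Objective: 1/d_i = 1/f_obj - 1/d_o = 1/1 - 1/1.05 = 0.04762 cm^-1, so d_i = 21.000 cm.
m_obj = -d_i/d_o = -21.000/1.05 = -20.000.
Eyepiece angular magnification (image at near point): M_eye = 1 + D/f_e = 1 + 25/3 = 9.333.
Overall M = m_obj x M_eye = (-20.000)(9.333) = -186.67.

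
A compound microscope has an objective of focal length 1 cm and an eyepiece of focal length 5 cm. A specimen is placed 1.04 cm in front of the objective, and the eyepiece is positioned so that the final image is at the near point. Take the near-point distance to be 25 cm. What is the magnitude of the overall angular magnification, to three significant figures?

150

Objective: 1/d_i = 1/f_obj - 1/d_o = 1/1 - 1/1.04 = 0.03846 cm^-1, so d_i = 26.000 cm.
m_obj = -d_i/d_o = -26.000/1.04 = -25.000.
Eyepiece angular magnification (image at near point): M_eye = 1 + D/f_e = 1 + 25/5 = 6.000.
Overall M = m_obj x M_eye = (-25.000)(6.000) = -150.00.
|M| = 150.00.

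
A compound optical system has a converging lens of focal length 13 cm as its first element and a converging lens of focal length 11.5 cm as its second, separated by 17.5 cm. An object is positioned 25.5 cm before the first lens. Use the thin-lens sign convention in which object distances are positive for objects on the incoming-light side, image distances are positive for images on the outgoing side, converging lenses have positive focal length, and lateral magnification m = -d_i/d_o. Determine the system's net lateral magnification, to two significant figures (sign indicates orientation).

First lens: d_i1 = 1/(1/13 - 1/25.5) = 26.520 cm.
m_1 = -(26.520)/25.5 = -1.0400.
This image would form 26.520 cm past lens 1, i.e. 9.020 cm beyond lens 2, so it is a virtual object for lens 2: d_o2 = 17.5 - 26.520 = -9.020 cm.
Second lens: d_i2 = 1/(1/11.5 - 1/(-9.020)) = 5.055 cm.
m_2 = -(5.055)/(-9.020) = 0.5604.
Overall magnification: m = m_1 m_2 = -0.5828.

-0.58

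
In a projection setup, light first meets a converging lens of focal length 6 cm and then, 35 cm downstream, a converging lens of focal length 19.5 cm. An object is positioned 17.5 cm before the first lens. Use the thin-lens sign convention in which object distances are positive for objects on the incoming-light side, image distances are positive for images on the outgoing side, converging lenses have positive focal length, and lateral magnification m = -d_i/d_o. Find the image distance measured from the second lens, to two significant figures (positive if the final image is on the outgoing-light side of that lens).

Applying the thin-lens equation to the first lens, 1/6 = 1/17.5 + 1/d_i1, which gives d_i1 = 9.130 cm.
That image sits 25.870 cm in front of the second lens, so d_o2 = 25.870 cm.
Applying the thin-lens equation again with f_2 = 19.5 cm and d_o2 = 25.870 cm gives d_i2 = 79.198 cm.

79 cm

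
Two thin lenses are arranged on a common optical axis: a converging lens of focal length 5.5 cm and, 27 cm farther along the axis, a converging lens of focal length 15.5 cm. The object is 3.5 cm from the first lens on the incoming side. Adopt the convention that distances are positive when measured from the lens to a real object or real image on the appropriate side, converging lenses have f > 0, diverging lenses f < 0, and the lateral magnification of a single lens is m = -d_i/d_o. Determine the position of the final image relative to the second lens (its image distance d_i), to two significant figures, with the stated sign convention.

Lens 1: 1/d_i1 = 1/f_1 - 1/d_o1 = 1/5.5 - 1/3.5 = -0.10390 cm^-1, so d_i1 = -9.625 cm.
With d_i1 < 0 the first image is virtual and lies on the object side; the object distance for lens 2 is d_o2 = 27 - (-9.625) = 36.625 cm.
Lens 2: 1/d_i2 = 1/f_2 - 1/d_o2 = 1/15.5 - 1/(36.625) = 0.03721 cm^-1, so d_i2 = 26.873 cm.

27 cm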